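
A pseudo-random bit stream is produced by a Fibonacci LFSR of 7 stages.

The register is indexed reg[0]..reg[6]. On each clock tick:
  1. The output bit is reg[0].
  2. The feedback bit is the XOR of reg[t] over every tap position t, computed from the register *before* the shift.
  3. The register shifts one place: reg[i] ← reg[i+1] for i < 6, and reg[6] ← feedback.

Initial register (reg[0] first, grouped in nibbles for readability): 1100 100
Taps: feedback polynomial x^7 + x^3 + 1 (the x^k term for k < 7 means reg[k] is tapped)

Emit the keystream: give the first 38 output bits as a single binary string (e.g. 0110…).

11001001000000100010011000101110101101

k : reg_k → out_k, fb_k
0: 1100100 → 1, fb=1
1: 1001001 → 1, fb=0
2: 0010010 → 0, fb=0
3: 0100100 → 0, fb=0
4: 1001000 → 1, fb=0
5: 0010000 → 0, fb=0
6: 0100000 → 0, fb=0
7: 1000000 → 1, fb=1
8: 0000001 → 0, fb=0
9: 0000010 → 0, fb=0
10: 0000100 → 0, fb=0
11: 0001000 → 0, fb=1
12: 0010001 → 0, fb=0
13: 0100010 → 0, fb=0
14: 1000100 → 1, fb=1
15: 0001001 → 0, fb=1
16: 0010011 → 0, fb=0
17: 0100110 → 0, fb=0
18: 1001100 → 1, fb=0
19: 0011000 → 0, fb=1
20: 0110001 → 0, fb=0
21: 1100010 → 1, fb=1
22: 1000101 → 1, fb=1
23: 0001011 → 0, fb=1
24: 0010111 → 0, fb=0
25: 0101110 → 0, fb=1
26: 1011101 → 1, fb=0
27: 0111010 → 0, fb=1
28: 1110101 → 1, fb=1
29: 1101011 → 1, fb=0
30: 1010110 → 1, fb=1
31: 0101101 → 0, fb=1
32: 1011011 → 1, fb=0
33: 0110110 → 0, fb=0
34: 1101100 → 1, fb=0
35: 1011000 → 1, fb=0
36: 0110000 → 0, fb=0
37: 1100000 → 1, fb=1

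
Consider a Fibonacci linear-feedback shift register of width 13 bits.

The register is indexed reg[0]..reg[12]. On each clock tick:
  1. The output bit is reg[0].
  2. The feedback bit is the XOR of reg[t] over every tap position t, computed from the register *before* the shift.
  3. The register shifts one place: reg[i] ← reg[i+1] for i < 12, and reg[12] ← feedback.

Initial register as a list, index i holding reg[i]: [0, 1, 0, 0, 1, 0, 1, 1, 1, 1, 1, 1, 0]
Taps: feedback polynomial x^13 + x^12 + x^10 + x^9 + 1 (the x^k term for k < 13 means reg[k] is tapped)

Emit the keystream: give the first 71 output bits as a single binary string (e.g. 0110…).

01001011111100100010111100000001100111000111100001001011111111000001011

step | reg (before) | out | fb
   0 | 0100101111110 | 0 | 0
   1 | 1001011111100 | 1 | 1
   2 | 0010111111001 | 0 | 0
   3 | 0101111110010 | 0 | 0
   4 | 1011111100100 | 1 | 0
   5 | 0111111001000 | 0 | 1
   6 | 1111110010001 | 1 | 0
   7 | 1111100100010 | 1 | 1
   8 | 1111001000101 | 1 | 1
   9 | 1110010001011 | 1 | 1
  10 | 1100100010111 | 1 | 1
  11 | 1001000101111 | 1 | 0
  12 | 0010001011110 | 0 | 0
  13 | 0100010111100 | 0 | 0
  14 | 1000101111000 | 1 | 0
  15 | 0001011110000 | 0 | 0
  16 | 0010111100000 | 0 | 0
  17 | 0101111000000 | 0 | 0
  18 | 1011110000000 | 1 | 1
  19 | 0111100000001 | 0 | 1
  20 | 1111000000011 | 1 | 0
  21 | 1110000000110 | 1 | 0
  22 | 1100000001100 | 1 | 1
  23 | 1000000011001 | 1 | 1
  24 | 0000000110011 | 0 | 1
  25 | 0000001100111 | 0 | 0
  26 | 0000011001110 | 0 | 0
  27 | 0000110011100 | 0 | 0
  28 | 0001100111000 | 0 | 1
  29 | 0011001110001 | 0 | 1
  30 | 0110011100011 | 0 | 1
  31 | 1100111000111 | 1 | 1
  32 | 1001110001111 | 1 | 0
  33 | 0011100011110 | 0 | 0
  34 | 0111000111100 | 0 | 0
  35 | 1110001111000 | 1 | 0
  36 | 1100011110000 | 1 | 1
  37 | 1000111100001 | 1 | 0
  38 | 0001111000010 | 0 | 0
  39 | 0011110000100 | 0 | 1
  40 | 0111100001001 | 0 | 0
  41 | 1111000010010 | 1 | 1
  42 | 1110000100101 | 1 | 1
  43 | 1100001001011 | 1 | 1
  44 | 1000010010111 | 1 | 1
  45 | 0000100101111 | 0 | 1
  46 | 0001001011111 | 0 | 1
  47 | 0010010111111 | 0 | 1
  48 | 0100101111111 | 0 | 1
  49 | 1001011111111 | 1 | 0
  50 | 0010111111110 | 0 | 0
  51 | 0101111111100 | 0 | 0
  52 | 1011111111000 | 1 | 0
  53 | 0111111110000 | 0 | 0
  54 | 1111111100000 | 1 | 1
  55 | 1111111000001 | 1 | 0
  56 | 1111110000010 | 1 | 1
  57 | 1111100000101 | 1 | 1
  58 | 1111000001011 | 1 | 1
  59 | 1110000010111 | 1 | 1
  60 | 1100000101111 | 1 | 0
  61 | 1000001011110 | 1 | 1
  62 | 0000010111101 | 0 | 1
  63 | 0000101111011 | 0 | 0
  64 | 0001011110110 | 0 | 1
  65 | 0010111101101 | 0 | 1
  66 | 0101111011011 | 0 | 0
  67 | 1011110110110 | 1 | 0
  68 | 0111101101100 | 0 | 0
  69 | 1111011011000 | 1 | 0
  70 | 1110110110000 | 1 | 1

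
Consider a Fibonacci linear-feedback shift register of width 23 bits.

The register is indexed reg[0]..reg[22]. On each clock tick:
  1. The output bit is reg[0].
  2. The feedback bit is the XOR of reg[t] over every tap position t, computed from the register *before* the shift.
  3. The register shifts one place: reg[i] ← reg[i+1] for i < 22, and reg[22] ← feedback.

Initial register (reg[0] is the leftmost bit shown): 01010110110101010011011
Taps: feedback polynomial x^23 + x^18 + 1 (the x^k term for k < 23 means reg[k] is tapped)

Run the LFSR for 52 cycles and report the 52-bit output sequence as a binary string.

0101011011010101001101110001010100000010011111011100

step | reg (before) | out | fb
   0 | 01010110110101010011011 | 0 | 1
   1 | 10101101101010100110111 | 1 | 0
   2 | 01011011010101001101110 | 0 | 0
   3 | 10110110101010011011100 | 1 | 0
   4 | 01101101010100110111000 | 0 | 1
   5 | 11011010101001101110001 | 1 | 0
   6 | 10110101010011011100010 | 1 | 1
   7 | 01101010100110111000101 | 0 | 0
   8 | 11010101001101110001010 | 1 | 1
   9 | 10101010011011100010101 | 1 | 0
  10 | 01010100110111000101010 | 0 | 0
  11 | 10101001101110001010100 | 1 | 0
  12 | 01010011011100010101000 | 0 | 0
  13 | 10100110111000101010000 | 1 | 0
  14 | 01001101110001010100000 | 0 | 0
  15 | 10011011100010101000000 | 1 | 1
  16 | 00110111000101010000001 | 0 | 0
  17 | 01101110001010100000010 | 0 | 0
  18 | 11011100010101000000100 | 1 | 1
  19 | 10111000101010000001001 | 1 | 1
  20 | 01110001010100000010011 | 0 | 1
  21 | 11100010101000000100111 | 1 | 1
  22 | 11000101010000001001111 | 1 | 1
  23 | 10001010100000010011111 | 1 | 0
  24 | 00010101000000100111110 | 0 | 1
  25 | 00101010000001001111101 | 0 | 1
  26 | 01010100000010011111011 | 0 | 1
  27 | 10101000000100111110111 | 1 | 0
  28 | 01010000001001111101110 | 0 | 0
  29 | 10100000010011111011100 | 1 | 0
  30 | 01000000100111110111000 | 0 | 1
  31 | 10000001001111101110001 | 1 | 0
  32 | 00000010011111011100010 | 0 | 0
  33 | 00000100111110111000100 | 0 | 0
  34 | 00001001111101110001000 | 0 | 0
  35 | 00010011111011100010000 | 0 | 1
  36 | 00100111110111000100001 | 0 | 0
  37 | 01001111101110001000010 | 0 | 0
  38 | 10011111011100010000100 | 1 | 1
  39 | 00111110111000100001001 | 0 | 0
  40 | 01111101110001000010010 | 0 | 1
  41 | 11111011100010000100101 | 1 | 1
  42 | 11110111000100001001011 | 1 | 1
  43 | 11101110001000010010111 | 1 | 0
  44 | 11011100010000100101110 | 1 | 1
  45 | 10111000100001001011101 | 1 | 0
  46 | 01110001000010010111010 | 0 | 1
  47 | 11100010000100101110101 | 1 | 0
  48 | 11000100001001011101010 | 1 | 1
  49 | 10001000010010111010101 | 1 | 0
  50 | 00010000100101110101010 | 0 | 0
  51 | 00100001001011101010100 | 0 | 1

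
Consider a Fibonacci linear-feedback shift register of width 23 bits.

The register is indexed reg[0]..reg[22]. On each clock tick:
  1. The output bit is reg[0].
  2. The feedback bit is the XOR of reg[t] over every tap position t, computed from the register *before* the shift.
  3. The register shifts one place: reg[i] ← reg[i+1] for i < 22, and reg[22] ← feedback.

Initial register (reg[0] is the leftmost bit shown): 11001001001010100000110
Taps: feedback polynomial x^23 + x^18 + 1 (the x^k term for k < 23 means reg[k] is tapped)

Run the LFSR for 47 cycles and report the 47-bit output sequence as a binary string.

k : reg_k → out_k, fb_k
0: 11001001001010100000110 → 1, fb=1
1: 10010010010101000001101 → 1, fb=1
2: 00100100101010000011011 → 0, fb=1
3: 01001001010100000110111 → 0, fb=1
4: 10010010101000001101111 → 1, fb=1
5: 00100101010000011011111 → 0, fb=1
6: 01001010100000110111111 → 0, fb=1
7: 10010101000001101111111 → 1, fb=0
8: 00101010000011011111110 → 0, fb=1
9: 01010100000110111111101 → 0, fb=1
10: 10101000001101111111011 → 1, fb=0
11: 01010000011011111110110 → 0, fb=1
12: 10100000110111111101101 → 1, fb=1
13: 01000001101111111011011 → 0, fb=1
14: 10000011011111110110111 → 1, fb=0
15: 00000110111111101101110 → 0, fb=0
16: 00001101111111011011100 → 0, fb=1
17: 00011011111110110111001 → 0, fb=1
18: 00110111111101101110011 → 0, fb=1
19: 01101111111011011100111 → 0, fb=0
20: 11011111110110111001110 → 1, fb=1
21: 10111111101101110011101 → 1, fb=0
22: 01111111011011100111010 → 0, fb=1
23: 11111110110111001110101 → 1, fb=0
24: 11111101101110011101010 → 1, fb=1
25: 11111011011100111010101 → 1, fb=0
26: 11110110111001110101010 → 1, fb=1
27: 11101101110011101010101 → 1, fb=0
28: 11011011100111010101010 → 1, fb=1
29: 10110111001110101010101 → 1, fb=0
30: 01101110011101010101010 → 0, fb=0
31: 11011100111010101010100 → 1, fb=0
32: 10111001110101010101000 → 1, fb=1
33: 01110011101010101010001 → 0, fb=1
34: 11100111010101010100011 → 1, fb=1
35: 11001110101010101000111 → 1, fb=1
36: 10011101010101010001111 → 1, fb=1
37: 00111010101010100011111 → 0, fb=1
38: 01110101010101000111111 → 0, fb=1
39: 11101010101010001111111 → 1, fb=0
40: 11010101010100011111110 → 1, fb=0
41: 10101010101000111111100 → 1, fb=0
42: 01010101010001111111000 → 0, fb=1
43: 10101010100011111110001 → 1, fb=0
44: 01010101000111111100010 → 0, fb=0
45: 10101010001111111000100 → 1, fb=1
46: 01010100011111110001001 → 0, fb=0

11001001001010100000110111111101101110011101010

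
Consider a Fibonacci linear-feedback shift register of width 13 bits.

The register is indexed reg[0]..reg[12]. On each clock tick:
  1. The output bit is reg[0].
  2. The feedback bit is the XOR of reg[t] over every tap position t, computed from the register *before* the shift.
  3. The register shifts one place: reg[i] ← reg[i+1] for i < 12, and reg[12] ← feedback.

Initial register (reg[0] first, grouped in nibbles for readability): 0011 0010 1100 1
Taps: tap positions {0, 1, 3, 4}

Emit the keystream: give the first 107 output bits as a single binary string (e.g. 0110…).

00110010110011110110111011100001010100011110001100011000011000110110110001000000100101100110001101111100010

tick  register→output (feedback)
  0  0011001011001→0 (1)
  1  0110010110011→0 (1)
  2  1100101100111→1 (1)
  3  1001011001111→1 (0)
  4  0010110011110→0 (1)
  5  0101100111101→0 (1)
  6  1011001111011→1 (0)
  7  0110011110110→0 (1)
  8  1100111101101→1 (1)
  9  1001111011011→1 (1)
 10  0011110110111→0 (0)
 11  0111101101110→0 (1)
 12  1111011011101→1 (1)
 13  1110110111011→1 (1)
 14  1101101110111→1 (0)
 15  1011011101110→1 (0)
 16  0110111011100→0 (0)
 17  1101110111000→1 (0)
 18  1011101110000→1 (1)
 19  0111011100001→0 (0)
 20  1110111000010→1 (1)
 21  1101110000101→1 (0)
 22  1011100001010→1 (1)
 23  0111000010101→0 (0)
 24  1110000101010→1 (0)
 25  1100001010100→1 (0)
 26  1000010101000→1 (1)
 27  0000101010001→0 (1)
 28  0001010100011→0 (1)
 29  0010101000111→0 (1)
 30  0101010001111→0 (0)
 31  1010100011110→1 (0)
 32  0101000111100→0 (0)
 33  1010001111000→1 (1)
 34  0100011110001→0 (1)
 35  1000111100011→1 (0)
 36  0001111000110→0 (0)
 37  0011110001100→0 (0)
 38  0111100011000→0 (1)
 39  1111000110001→1 (1)
 40  1110001100011→1 (0)
 41  1100011000110→1 (0)
 42  1000110001100→1 (0)
 43  0001100011000→0 (0)
 44  0011000110000→0 (1)
 45  0110001100001→0 (1)
 46  1100011000011→1 (0)
 47  1000110000110→1 (0)
 48  0001100001100→0 (0)
 49  0011000011000→0 (1)
 50  0110000110001→0 (1)
 51  1100001100011→1 (0)
 52  1000011000110→1 (1)
 53  0000110001101→0 (1)
 54  0001100011011→0 (0)
 55  0011000110110→0 (1)
 56  0110001101101→0 (1)
 57  1100011011011→1 (0)
 58  1000110110110→1 (0)
 59  0001101101100→0 (0)
 60  0011011011000→0 (1)
 61  0110110110001→0 (0)
 62  1101101100010→1 (0)
 63  1011011000100→1 (0)
 64  0110110001000→0 (0)
 65  1101100010000→1 (0)
 66  1011000100000→1 (0)
 67  0110001000000→0 (1)
 68  1100010000001→1 (0)
 69  1000100000010→1 (0)
 70  0001000000100→0 (1)
 71  0010000001001→0 (0)
 72  0100000010010→0 (1)
 73  1000000100101→1 (1)
 74  0000001001011→0 (0)
 75  0000010010110→0 (0)
 76  0000100101100→0 (1)
 77  0001001011001→0 (1)
 78  0010010110011→0 (0)
 79  0100101100110→0 (0)
 80  1001011001100→1 (0)
 81  0010110011000→0 (1)
 82  0101100110001→0 (1)
 83  1011001100011→1 (0)
 84  0110011000110→0 (1)
 85  1100110001101→1 (1)
 86  1001100011011→1 (1)
 87  0011000110111→0 (1)
 88  0110001101111→0 (1)
 89  1100011011111→1 (0)
 90  1000110111110→1 (0)
 91  0001101111100→0 (0)
 92  0011011111000→0 (1)
 93  0110111110001→0 (0)
 94  1101111100010→1 (0)
 95  1011111000100→1 (1)
 96  0111110001001→0 (1)
 97  1111100010011→1 (0)
 98  1111000100110→1 (1)
 99  1110001001101→1 (0)
100  1100010011010→1 (0)
101  1000100110100→1 (0)
102  0001001101000→0 (1)
103  0010011010001→0 (0)
104  0100110100010→0 (0)
105  1001101000100→1 (1)
106  0011010001001→0 (1)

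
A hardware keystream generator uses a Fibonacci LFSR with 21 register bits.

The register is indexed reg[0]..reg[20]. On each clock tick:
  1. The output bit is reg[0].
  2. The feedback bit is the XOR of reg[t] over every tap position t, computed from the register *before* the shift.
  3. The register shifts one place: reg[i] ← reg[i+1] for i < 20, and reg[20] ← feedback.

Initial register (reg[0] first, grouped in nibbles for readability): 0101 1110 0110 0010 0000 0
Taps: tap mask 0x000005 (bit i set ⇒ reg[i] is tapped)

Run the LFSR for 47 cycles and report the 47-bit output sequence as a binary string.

k : reg_k → out_k, fb_k
0: 010111100110001000000 → 0, fb=0
1: 101111001100010000000 → 1, fb=0
2: 011110011000100000000 → 0, fb=1
3: 111100110001000000001 → 1, fb=0
4: 111001100010000000010 → 1, fb=0
5: 110011000100000000100 → 1, fb=1
6: 100110001000000001001 → 1, fb=1
7: 001100010000000010011 → 0, fb=1
8: 011000100000000100111 → 0, fb=1
9: 110001000000001001111 → 1, fb=1
10: 100010000000010011111 → 1, fb=1
11: 000100000000100111111 → 0, fb=0
12: 001000000001001111110 → 0, fb=1
13: 010000000010011111101 → 0, fb=0
14: 100000000100111111010 → 1, fb=1
15: 000000001001111110101 → 0, fb=0
16: 000000010011111101010 → 0, fb=0
17: 000000100111111010100 → 0, fb=0
18: 000001001111110101000 → 0, fb=0
19: 000010011111101010000 → 0, fb=0
20: 000100111111010100000 → 0, fb=0
21: 001001111110101000000 → 0, fb=1
22: 010011111101010000001 → 0, fb=0
23: 100111111010100000010 → 1, fb=1
24: 001111110101000000101 → 0, fb=1
25: 011111101010000001011 → 0, fb=1
26: 111111010100000010111 → 1, fb=0
27: 111110101000000101110 → 1, fb=0
28: 111101010000001011100 → 1, fb=0
29: 111010100000010111000 → 1, fb=0
30: 110101000000101110000 → 1, fb=1
31: 101010000001011100001 → 1, fb=0
32: 010100000010111000010 → 0, fb=0
33: 101000000101110000100 → 1, fb=0
34: 010000001011100001000 → 0, fb=0
35: 100000010111000010000 → 1, fb=1
36: 000000101110000100001 → 0, fb=0
37: 000001011100001000010 → 0, fb=0
38: 000010111000010000100 → 0, fb=0
39: 000101110000100001000 → 0, fb=0
40: 001011100001000010000 → 0, fb=1
41: 010111000010000100001 → 0, fb=0
42: 101110000100001000010 → 1, fb=0
43: 011100001000010000100 → 0, fb=1
44: 111000010000100001001 → 1, fb=0
45: 110000100001000010010 → 1, fb=1
46: 100001000010000100101 → 1, fb=1

01011110011000100000000100111111010100000010111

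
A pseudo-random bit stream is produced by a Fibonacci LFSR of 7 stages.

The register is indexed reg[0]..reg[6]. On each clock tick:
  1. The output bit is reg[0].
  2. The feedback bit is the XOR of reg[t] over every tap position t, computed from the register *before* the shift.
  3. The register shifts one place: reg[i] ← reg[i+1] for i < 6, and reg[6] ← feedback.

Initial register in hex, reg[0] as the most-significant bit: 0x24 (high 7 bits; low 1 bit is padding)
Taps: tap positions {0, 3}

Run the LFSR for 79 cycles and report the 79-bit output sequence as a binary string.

0010010000001000100110001011101011011000001100110101001110011110110100001010101

step | reg (before) | out | fb
   0 | 0010010 | 0 | 0
   1 | 0100100 | 0 | 0
   2 | 1001000 | 1 | 0
   3 | 0010000 | 0 | 0
   4 | 0100000 | 0 | 0
   5 | 1000000 | 1 | 1
   6 | 0000001 | 0 | 0
   7 | 0000010 | 0 | 0
   8 | 0000100 | 0 | 0
   9 | 0001000 | 0 | 1
  10 | 0010001 | 0 | 0
  11 | 0100010 | 0 | 0
  12 | 1000100 | 1 | 1
  13 | 0001001 | 0 | 1
  14 | 0010011 | 0 | 0
  15 | 0100110 | 0 | 0
  16 | 1001100 | 1 | 0
  17 | 0011000 | 0 | 1
  18 | 0110001 | 0 | 0
  19 | 1100010 | 1 | 1
  20 | 1000101 | 1 | 1
  21 | 0001011 | 0 | 1
  22 | 0010111 | 0 | 0
  23 | 0101110 | 0 | 1
  24 | 1011101 | 1 | 0
  25 | 0111010 | 0 | 1
  26 | 1110101 | 1 | 1
  27 | 1101011 | 1 | 0
  28 | 1010110 | 1 | 1
  29 | 0101101 | 0 | 1
  30 | 1011011 | 1 | 0
  31 | 0110110 | 0 | 0
  32 | 1101100 | 1 | 0
  33 | 1011000 | 1 | 0
  34 | 0110000 | 0 | 0
  35 | 1100000 | 1 | 1
  36 | 1000001 | 1 | 1
  37 | 0000011 | 0 | 0
  38 | 0000110 | 0 | 0
  39 | 0001100 | 0 | 1
  40 | 0011001 | 0 | 1
  41 | 0110011 | 0 | 0
  42 | 1100110 | 1 | 1
  43 | 1001101 | 1 | 0
  44 | 0011010 | 0 | 1
  45 | 0110101 | 0 | 0
  46 | 1101010 | 1 | 0
  47 | 1010100 | 1 | 1
  48 | 0101001 | 0 | 1
  49 | 1010011 | 1 | 1
  50 | 0100111 | 0 | 0
  51 | 1001110 | 1 | 0
  52 | 0011100 | 0 | 1
  53 | 0111001 | 0 | 1
  54 | 1110011 | 1 | 1
  55 | 1100111 | 1 | 1
  56 | 1001111 | 1 | 0
  57 | 0011110 | 0 | 1
  58 | 0111101 | 0 | 1
  59 | 1111011 | 1 | 0
  60 | 1110110 | 1 | 1
  61 | 1101101 | 1 | 0
  62 | 1011010 | 1 | 0
  63 | 0110100 | 0 | 0
  64 | 1101000 | 1 | 0
  65 | 1010000 | 1 | 1
  66 | 0100001 | 0 | 0
  67 | 1000010 | 1 | 1
  68 | 0000101 | 0 | 0
  69 | 0001010 | 0 | 1
  70 | 0010101 | 0 | 0
  71 | 0101010 | 0 | 1
  72 | 1010101 | 1 | 1
  73 | 0101011 | 0 | 1
  74 | 1010111 | 1 | 1
  75 | 0101111 | 0 | 1
  76 | 1011111 | 1 | 0
  77 | 0111110 | 0 | 1
  78 | 1111101 | 1 | 0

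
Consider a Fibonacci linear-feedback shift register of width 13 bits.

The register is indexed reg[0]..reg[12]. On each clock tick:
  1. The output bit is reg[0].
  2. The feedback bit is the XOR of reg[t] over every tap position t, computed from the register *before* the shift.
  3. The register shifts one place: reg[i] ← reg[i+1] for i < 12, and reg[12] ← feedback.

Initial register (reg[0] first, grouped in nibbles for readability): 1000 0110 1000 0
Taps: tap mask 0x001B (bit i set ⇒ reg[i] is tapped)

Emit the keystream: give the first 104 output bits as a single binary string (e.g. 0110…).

k : reg_k → out_k, fb_k
0: 1000011010000 → 1, fb=1
1: 0000110100001 → 0, fb=1
2: 0001101000011 → 0, fb=0
3: 0011010000110 → 0, fb=1
4: 0110100001101 → 0, fb=0
5: 1101000011010 → 1, fb=1
6: 1010000110101 → 1, fb=1
7: 0100001101011 → 0, fb=1
8: 1000011010111 → 1, fb=1
9: 0000110101111 → 0, fb=1
10: 0001101011111 → 0, fb=0
11: 0011010111110 → 0, fb=1
12: 0110101111101 → 0, fb=0
13: 1101011111010 → 1, fb=1
14: 1010111110101 → 1, fb=0
15: 0101111101010 → 0, fb=1
16: 1011111010101 → 1, fb=1
17: 0111110101011 → 0, fb=1
18: 1111101010111 → 1, fb=0
19: 1111010101110 → 1, fb=1
20: 1110101011101 → 1, fb=1
21: 1101010111011 → 1, fb=1
22: 1010101110111 → 1, fb=0
23: 0101011101110 → 0, fb=0
24: 1010111011100 → 1, fb=0
25: 0101110111000 → 0, fb=1
26: 1011101110001 → 1, fb=1
27: 0111011100011 → 0, fb=0
28: 1110111000110 → 1, fb=1
29: 1101110001101 → 1, fb=0
30: 1011100011010 → 1, fb=1
31: 0111000110101 → 0, fb=0
32: 1110001101010 → 1, fb=0
33: 1100011010100 → 1, fb=0
34: 1000110101000 → 1, fb=0
35: 0001101010000 → 0, fb=0
36: 0011010100000 → 0, fb=1
37: 0110101000001 → 0, fb=0
38: 1101010000010 → 1, fb=1
39: 1010100000101 → 1, fb=0
40: 0101000001010 → 0, fb=0
41: 1010000010100 → 1, fb=1
42: 0100000101001 → 0, fb=1
43: 1000001010011 → 1, fb=1
44: 0000010100111 → 0, fb=0
45: 0000101001110 → 0, fb=1
46: 0001010011101 → 0, fb=1
47: 0010100111011 → 0, fb=1
48: 0101001110111 → 0, fb=0
49: 1010011101110 → 1, fb=1
50: 0100111011101 → 0, fb=0
51: 1001110111010 → 1, fb=1
52: 0011101110101 → 0, fb=0
53: 0111011101010 → 0, fb=0
54: 1110111010100 → 1, fb=1
55: 1101110101001 → 1, fb=0
56: 1011101010010 → 1, fb=1
57: 0111010100101 → 0, fb=0
58: 1110101001010 → 1, fb=1
59: 1101010010101 → 1, fb=1
60: 1010100101011 → 1, fb=0
61: 0101001010110 → 0, fb=0
62: 1010010101100 → 1, fb=1
63: 0100101011001 → 0, fb=0
64: 1001010110010 → 1, fb=0
65: 0010101100100 → 0, fb=1
66: 0101011001001 → 0, fb=0
67: 1010110010010 → 1, fb=0
68: 0101100100100 → 0, fb=1
69: 1011001001001 → 1, fb=0
70: 0110010010010 → 0, fb=1
71: 1100100100101 → 1, fb=1
72: 1001001001011 → 1, fb=0
73: 0010010010110 → 0, fb=0
74: 0100100101100 → 0, fb=0
75: 1001001011000 → 1, fb=0
76: 0010010110000 → 0, fb=0
77: 0100101100000 → 0, fb=0
78: 1001011000000 → 1, fb=0
79: 0010110000000 → 0, fb=1
80: 0101100000001 → 0, fb=1
81: 1011000000011 → 1, fb=0
82: 0110000000110 → 0, fb=1
83: 1100000001101 → 1, fb=0
84: 1000000011010 → 1, fb=1
85: 0000000110101 → 0, fb=0
86: 0000001101010 → 0, fb=0
87: 0000011010100 → 0, fb=0
88: 0000110101000 → 0, fb=1
89: 0001101010001 → 0, fb=0
90: 0011010100010 → 0, fb=1
91: 0110101000101 → 0, fb=0
92: 1101010001010 → 1, fb=1
93: 1010100010101 → 1, fb=0
94: 0101000101010 → 0, fb=0
95: 1010001010100 → 1, fb=1
96: 0100010101001 → 0, fb=1
97: 1000101010011 → 1, fb=0
98: 0001010100110 → 0, fb=1
99: 0010101001101 → 0, fb=1
100: 0101010011011 → 0, fb=0
101: 1010100110110 → 1, fb=0
102: 0101001101100 → 0, fb=0
103: 1010011011000 → 1, fb=1

10000110100001101011111010101110111000110101000001010011101110101001010110010010010110000000110101000101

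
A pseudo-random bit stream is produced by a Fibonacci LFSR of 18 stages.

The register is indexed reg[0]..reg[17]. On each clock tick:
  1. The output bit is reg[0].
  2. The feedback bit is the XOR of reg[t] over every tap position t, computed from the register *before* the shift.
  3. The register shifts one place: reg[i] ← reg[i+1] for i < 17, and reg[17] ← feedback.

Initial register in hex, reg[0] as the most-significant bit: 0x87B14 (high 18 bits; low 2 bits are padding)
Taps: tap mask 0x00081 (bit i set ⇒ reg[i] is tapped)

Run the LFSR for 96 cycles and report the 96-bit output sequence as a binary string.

tick  register→output (feedback)
  0  100001111011000101→1 (0)
  1  000011110110001010→0 (1)
  2  000111101100010101→0 (0)
  3  001111011000101010→0 (1)
  4  011110110001010101→0 (1)
  5  111101100010101011→1 (1)
  6  111011000101010111→1 (1)
  7  110110001010101111→1 (1)
  8  101100010101011111→1 (0)
  9  011000101010111110→0 (0)
 10  110001010101111100→1 (0)
 11  100010101011111000→1 (1)
 12  000101010111110001→0 (1)
 13  001010101111100011→0 (0)
 14  010101011111000110→0 (1)
 15  101010111110001101→1 (0)
 16  010101111100011010→0 (1)
 17  101011111000110101→1 (0)
 18  010111110001101010→0 (1)
 19  101111100011010101→1 (1)
 20  011111000110101011→0 (0)
 21  111110001101010110→1 (1)
 22  111100011010101101→1 (0)
 23  111000110101011010→1 (0)
 24  110001101010110100→1 (1)
 25  100011010101101001→1 (0)
 26  000110101011010010→0 (0)
 27  001101010110100100→0 (1)
 28  011010101101001001→0 (0)
 29  110101011010010010→1 (0)
 30  101010110100100100→1 (0)
 31  010101101001001000→0 (0)
 32  101011010010010000→1 (0)
 33  010110100100100000→0 (0)
 34  101101001001000000→1 (1)
 35  011010010010000001→0 (1)
 36  110100100100000011→1 (1)
 37  101001001000000111→1 (1)
 38  010010010000001111→0 (1)
 39  100100100000011111→1 (1)
 40  001001000000111111→0 (0)
 41  010010000001111110→0 (0)
 42  100100000011111100→1 (1)
 43  001000000111111001→0 (0)
 44  010000001111110010→0 (0)
 45  100000011111100100→1 (0)
 46  000000111111001000→0 (1)
 47  000001111110010001→0 (1)
 48  000011111100100011→0 (1)
 49  000111111001000111→0 (1)
 50  001111110010001111→0 (1)
 51  011111100100011111→0 (0)
 52  111111001000111110→1 (1)
 53  111110010001111101→1 (0)
 54  111100100011111010→1 (1)
 55  111001000111110101→1 (1)
 56  110010001111101011→1 (1)
 57  100100011111010111→1 (0)
 58  001000111110101110→0 (1)
 59  010001111101011101→0 (1)
 60  100011111010111011→1 (0)
 61  000111110101110110→0 (1)
 62  001111101011101101→0 (0)
 63  011111010111011010→0 (1)
 64  111110101110110101→1 (1)
 65  111101011101101011→1 (0)
 66  111010111011010110→1 (0)
 67  110101110110101100→1 (0)
 68  101011101101011000→1 (1)
 69  010111011010110001→0 (1)
 70  101110110101100011→1 (0)
 71  011101101011000110→0 (0)
 72  111011010110001100→1 (0)
 73  110110101100011000→1 (1)
 74  101101011000110001→1 (0)
 75  011010110001100010→0 (1)
 76  110101100011000101→1 (1)
 77  101011000110001011→1 (1)
 78  010110001100010111→0 (0)
 79  101100011000101110→1 (0)
 80  011000110001011100→0 (1)
 81  110001100010111001→1 (1)
 82  100011000101110011→1 (1)
 83  000110001011100111→0 (0)
 84  001100010111001110→0 (1)
 85  011000101110011101→0 (0)
 86  110001011100111010→1 (0)
 87  100010111001110100→1 (0)
 88  000101110011101000→0 (1)
 89  001011100111010001→0 (0)
 90  010111001110100010→0 (0)
 91  101110011101000100→1 (0)
 92  011100111010001000→0 (1)
 93  111001110100010001→1 (0)
 94  110011101000100010→1 (1)
 95  100111010001000101→1 (0)

100001111011000101010111110001101010110100100100000011111100100011111010111011010110001100010111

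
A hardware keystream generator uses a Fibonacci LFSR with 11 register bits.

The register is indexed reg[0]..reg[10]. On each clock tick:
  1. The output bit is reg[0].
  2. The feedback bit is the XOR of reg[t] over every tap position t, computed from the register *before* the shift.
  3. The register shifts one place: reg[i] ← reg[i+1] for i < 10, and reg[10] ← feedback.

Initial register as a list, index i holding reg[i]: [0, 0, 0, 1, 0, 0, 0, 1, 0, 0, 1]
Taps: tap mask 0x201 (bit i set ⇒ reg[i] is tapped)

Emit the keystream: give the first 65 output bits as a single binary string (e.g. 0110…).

00010001001010000010111010101110010001001111010111100111011001011

k : reg_k → out_k, fb_k
0: 00010001001 → 0, fb=0
1: 00100010010 → 0, fb=1
2: 01000100101 → 0, fb=0
3: 10001001010 → 1, fb=0
4: 00010010100 → 0, fb=0
5: 00100101000 → 0, fb=0
6: 01001010000 → 0, fb=0
7: 10010100000 → 1, fb=1
8: 00101000001 → 0, fb=0
9: 01010000010 → 0, fb=1
10: 10100000101 → 1, fb=1
11: 01000001011 → 0, fb=1
12: 10000010111 → 1, fb=0
13: 00000101110 → 0, fb=1
14: 00001011101 → 0, fb=0
15: 00010111010 → 0, fb=1
16: 00101110101 → 0, fb=0
17: 01011101010 → 0, fb=1
18: 10111010101 → 1, fb=1
19: 01110101011 → 0, fb=1
20: 11101010111 → 1, fb=0
21: 11010101110 → 1, fb=0
22: 10101011100 → 1, fb=1
23: 01010111001 → 0, fb=0
24: 10101110010 → 1, fb=0
25: 01011100100 → 0, fb=0
26: 10111001000 → 1, fb=1
27: 01110010001 → 0, fb=0
28: 11100100010 → 1, fb=0
29: 11001000100 → 1, fb=1
30: 10010001001 → 1, fb=1
31: 00100010011 → 0, fb=1
32: 01000100111 → 0, fb=1
33: 10001001111 → 1, fb=0
34: 00010011110 → 0, fb=1
35: 00100111101 → 0, fb=0
36: 01001111010 → 0, fb=1
37: 10011110101 → 1, fb=1
38: 00111101011 → 0, fb=1
39: 01111010111 → 0, fb=1
40: 11110101111 → 1, fb=0
41: 11101011110 → 1, fb=0
42: 11010111100 → 1, fb=1
43: 10101111001 → 1, fb=1
44: 01011110011 → 0, fb=1
45: 10111100111 → 1, fb=0
46: 01111001110 → 0, fb=1
47: 11110011101 → 1, fb=1
48: 11100111011 → 1, fb=0
49: 11001110110 → 1, fb=0
50: 10011101100 → 1, fb=1
51: 00111011001 → 0, fb=0
52: 01110110010 → 0, fb=1
53: 11101100101 → 1, fb=1
54: 11011001011 → 1, fb=0
55: 10110010110 → 1, fb=0
56: 01100101100 → 0, fb=0
57: 11001011000 → 1, fb=1
58: 10010110001 → 1, fb=1
59: 00101100011 → 0, fb=1
60: 01011000111 → 0, fb=1
61: 10110001111 → 1, fb=0
62: 01100011110 → 0, fb=1
63: 11000111101 → 1, fb=1
64: 10001111011 → 1, fb=0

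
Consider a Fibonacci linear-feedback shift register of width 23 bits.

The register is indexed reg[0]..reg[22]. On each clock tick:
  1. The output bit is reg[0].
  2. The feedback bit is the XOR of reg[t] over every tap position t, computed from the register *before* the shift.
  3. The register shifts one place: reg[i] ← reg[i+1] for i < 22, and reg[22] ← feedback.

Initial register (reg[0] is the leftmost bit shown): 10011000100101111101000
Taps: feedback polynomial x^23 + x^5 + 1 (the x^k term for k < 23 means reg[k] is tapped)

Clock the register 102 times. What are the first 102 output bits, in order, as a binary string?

100110001001011111010001000101001101101111100111000111110100111000001001111011010001111001101000100111

tick  register→output (feedback)
  0  10011000100101111101000→1 (1)
  1  00110001001011111010001→0 (0)
  2  01100010010111110100010→0 (0)
  3  11000100101111101000100→1 (0)
  4  10001001011111010001000→1 (1)
  5  00010010111110100010001→0 (0)
  6  00100101111101000100010→0 (1)
  7  01001011111010001000101→0 (0)
  8  10010111110100010001010→1 (0)
  9  00101111101000100010100→0 (1)
 10  01011111010001000101001→0 (1)
 11  10111110100010001010011→1 (0)
 12  01111101000100010100110→0 (1)
 13  11111010001000101001101→1 (1)
 14  11110100010001010011011→1 (0)
 15  11101000100010100110110→1 (1)
 16  11010001000101001101101→1 (1)
 17  10100010001010011011011→1 (1)
 18  01000100010100110110111→0 (1)
 19  10001000101001101101111→1 (1)
 20  00010001010011011011111→0 (0)
 21  00100010100110110111110→0 (0)
 22  01000101001101101111100→0 (1)
 23  10001010011011011111001→1 (1)
 24  00010100110110111110011→0 (1)
 25  00101001101101111100111→0 (0)
 26  01010011011011111001110→0 (0)
 27  10100110110111110011100→1 (0)
 28  01001101101111100111000→0 (1)
 29  10011011011111001110001→1 (1)
 30  00110110111110011100011→0 (1)
 31  01101101111100111000111→0 (1)
 32  11011011111001110001111→1 (1)
 33  10110111110011100011111→1 (0)
 34  01101111100111000111110→0 (1)
 35  11011111001110001111101→1 (0)
 36  10111110011100011111010→1 (0)
 37  01111100111000111110100→0 (1)
 38  11111001110001111101001→1 (1)
 39  11110011100011111010011→1 (1)
 40  11100111000111110100111→1 (0)
 41  11001110001111101001110→1 (0)
 42  10011100011111010011100→1 (0)
 43  00111000111110100111000→0 (0)
 44  01110001111101001110000→0 (0)
 45  11100011111010011100000→1 (1)
 46  11000111110100111000001→1 (0)
 47  10001111101001110000010→1 (0)
 48  00011111010011100000100→0 (1)
 49  00111110100111000001001→0 (1)
 50  01111101001110000010011→0 (1)
 51  11111010011100000100111→1 (1)
 52  11110100111000001001111→1 (0)
 53  11101001110000010011110→1 (1)
 54  11010011100000100111101→1 (1)
 55  10100111000001001111011→1 (0)
 56  01001110000010011110110→0 (1)
 57  10011100000100111101101→1 (0)
 58  00111000001001111011010→0 (0)
 59  01110000010011110110100→0 (0)
 60  11100000100111101101000→1 (1)
 61  11000001001111011010001→1 (1)
 62  10000010011110110100011→1 (1)
 63  00000100111101101000111→0 (1)
 64  00001001111011010001111→0 (0)
 65  00010011110110100011110→0 (0)
 66  00100111101101000111100→0 (1)
 67  01001111011010001111001→0 (1)
 68  10011110110100011110011→1 (0)
 69  00111101101000111100110→0 (1)
 70  01111011010001111001101→0 (0)
 71  11110110100011110011010→1 (0)
 72  11101101000111100110100→1 (0)
 73  11011010001111001101000→1 (1)
 74  10110100011110011010001→1 (0)
 75  01101000111100110100010→0 (0)
 76  11010001111001101000100→1 (1)
 77  10100011110011010001001→1 (1)
 78  01000111100110100010011→0 (1)
 79  10001111001101000100111→1 (0)
 80  00011110011010001001110→0 (1)
 81  00111100110100010011101→0 (1)
 82  01111001101000100111011→0 (0)
 83  11110011010001001110110→1 (1)
 84  11100110100010011101101→1 (0)
 85  11001101000100111011010→1 (0)
 86  10011010001001110110100→1 (1)
 87  00110100010011101101001→0 (1)
 88  01101000100111011010011→0 (0)
 89  11010001001110110100110→1 (1)
 90  10100010011101101001101→1 (1)
 91  01000100111011010011011→0 (1)
 92  10001001110110100110111→1 (1)
 93  00010011101101001101111→0 (0)
 94  00100111011010011011110→0 (1)
 95  01001110110100110111101→0 (1)
 96  10011101101001101111011→1 (0)
 97  00111011010011011110110→0 (0)
 98  01110110100110111101100→0 (1)
 99  11101101001101111011001→1 (0)
100  11011010011011110110010→1 (1)
101  10110100110111101100101→1 (0)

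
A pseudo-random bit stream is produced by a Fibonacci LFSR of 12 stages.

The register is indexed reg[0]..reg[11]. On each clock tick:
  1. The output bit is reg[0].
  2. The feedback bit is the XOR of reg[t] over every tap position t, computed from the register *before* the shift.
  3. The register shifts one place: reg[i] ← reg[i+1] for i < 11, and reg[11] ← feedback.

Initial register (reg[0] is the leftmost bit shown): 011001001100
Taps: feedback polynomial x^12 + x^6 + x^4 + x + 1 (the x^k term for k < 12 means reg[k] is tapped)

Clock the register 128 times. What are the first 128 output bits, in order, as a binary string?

k : reg_k → out_k, fb_k
0: 011001001100 → 0, fb=1
1: 110010011001 → 1, fb=1
2: 100100110011 → 1, fb=0
3: 001001100110 → 0, fb=1
4: 010011001101 → 0, fb=0
5: 100110011010 → 1, fb=0
6: 001100110100 → 0, fb=1
7: 011001101001 → 0, fb=0
8: 110011010010 → 1, fb=1
9: 100110100101 → 1, fb=1
10: 001101001011 → 0, fb=0
11: 011010010110 → 0, fb=0
12: 110100101100 → 1, fb=1
13: 101001011001 → 1, fb=1
14: 010010110011 → 0, fb=1
15: 100101100111 → 1, fb=0
16: 001011001110 → 0, fb=1
17: 010110011101 → 0, fb=0
18: 101100111010 → 1, fb=0
19: 011001110100 → 0, fb=0
20: 110011101000 → 1, fb=0
21: 100111010000 → 1, fb=0
22: 001110100000 → 0, fb=0
23: 011101000000 → 0, fb=1
24: 111010000001 → 1, fb=1
25: 110100000011 → 1, fb=0
26: 101000000110 → 1, fb=1
27: 010000001101 → 0, fb=1
28: 100000011011 → 1, fb=1
29: 000000110111 → 0, fb=1
30: 000001101111 → 0, fb=1
31: 000011011111 → 0, fb=1
32: 000110111111 → 0, fb=0
33: 001101111110 → 0, fb=1
34: 011011111101 → 0, fb=1
35: 110111111011 → 1, fb=0
36: 101111110110 → 1, fb=1
37: 011111101101 → 0, fb=1
38: 111111011011 → 1, fb=1
39: 111110110111 → 1, fb=0
40: 111101101110 → 1, fb=1
41: 111011011101 → 1, fb=1
42: 110110111011 → 1, fb=0
43: 101101110110 → 1, fb=0
44: 011011101100 → 0, fb=1
45: 110111011001 → 1, fb=1
46: 101110110011 → 1, fb=1
47: 011101100111 → 0, fb=0
48: 111011001110 → 1, fb=1
49: 110110011101 → 1, fb=1
50: 101100111011 → 1, fb=0
51: 011001110110 → 0, fb=0
52: 110011101100 → 1, fb=0
53: 100111011000 → 1, fb=0
54: 001110110000 → 0, fb=0
55: 011101100000 → 0, fb=0
56: 111011000000 → 1, fb=1
57: 110110000001 → 1, fb=1
58: 101100000011 → 1, fb=1
59: 011000000111 → 0, fb=1
60: 110000001111 → 1, fb=0
61: 100000011110 → 1, fb=1
62: 000000111101 → 0, fb=1
63: 000001111011 → 0, fb=1
64: 000011110111 → 0, fb=0
65: 000111101110 → 0, fb=0
66: 001111011100 → 0, fb=1
67: 011110111001 → 0, fb=1
68: 111101110011 → 1, fb=1
69: 111011100111 → 1, fb=0
70: 110111001110 → 1, fb=1
71: 101110011101 → 1, fb=0
72: 011100111010 → 0, fb=0
73: 111001110100 → 1, fb=1
74: 110011101001 → 1, fb=0
75: 100111010010 → 1, fb=0
76: 001110100100 → 0, fb=0
77: 011101001000 → 0, fb=1
78: 111010010001 → 1, fb=1
79: 110100100011 → 1, fb=1
80: 101001000111 → 1, fb=1
81: 010010001111 → 0, fb=0
82: 100100011110 → 1, fb=1
83: 001000111101 → 0, fb=1
84: 010001111011 → 0, fb=0
85: 100011110110 → 1, fb=1
86: 000111101101 → 0, fb=0
87: 001111011010 → 0, fb=1
88: 011110110101 → 0, fb=1
89: 111101101011 → 1, fb=1
90: 111011010111 → 1, fb=1
91: 110110101111 → 1, fb=0
92: 101101011110 → 1, fb=1
93: 011010111101 → 0, fb=1
94: 110101111011 → 1, fb=1
95: 101011110111 → 1, fb=1
96: 010111101111 → 0, fb=1
97: 101111011111 → 1, fb=0
98: 011110111110 → 0, fb=1
99: 111101111101 → 1, fb=1
100: 111011111011 → 1, fb=0
101: 110111110110 → 1, fb=0
102: 101111101100 → 1, fb=1
103: 011111011001 → 0, fb=0
104: 111110110010 → 1, fb=0
105: 111101100100 → 1, fb=1
106: 111011001001 → 1, fb=1
107: 110110010011 → 1, fb=1
108: 101100100111 → 1, fb=0
109: 011001001110 → 0, fb=1
110: 110010011101 → 1, fb=1
111: 100100111011 → 1, fb=0
112: 001001110110 → 0, fb=1
113: 010011101101 → 0, fb=1
114: 100111011011 → 1, fb=0
115: 001110110110 → 0, fb=0
116: 011101101100 → 0, fb=0
117: 111011011000 → 1, fb=1
118: 110110110001 → 1, fb=0
119: 101101100010 → 1, fb=0
120: 011011000100 → 0, fb=0
121: 110110001000 → 1, fb=1
122: 101100010001 → 1, fb=1
123: 011000100011 → 0, fb=0
124: 110001000110 → 1, fb=0
125: 100010001100 → 1, fb=0
126: 000100011000 → 0, fb=0
127: 001000110000 → 0, fb=1

01100100110011010010110011101000000110111111011011101100111011000000111101110011101001000111101101011110111110110010011101101100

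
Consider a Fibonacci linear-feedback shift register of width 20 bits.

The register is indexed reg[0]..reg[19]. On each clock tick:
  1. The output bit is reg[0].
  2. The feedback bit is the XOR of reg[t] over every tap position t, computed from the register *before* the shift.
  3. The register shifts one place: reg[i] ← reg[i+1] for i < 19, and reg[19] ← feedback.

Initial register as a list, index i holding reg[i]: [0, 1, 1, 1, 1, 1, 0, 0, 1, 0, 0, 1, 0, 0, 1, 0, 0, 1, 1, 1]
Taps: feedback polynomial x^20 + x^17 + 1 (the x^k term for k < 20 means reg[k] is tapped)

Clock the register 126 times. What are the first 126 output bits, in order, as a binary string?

tick  register→output (feedback)
  0  01111100100100100111→0 (1)
  1  11111001001001001111→1 (0)
  2  11110010010010011110→1 (0)
  3  11100100100100111100→1 (0)
  4  11001001001001111000→1 (1)
  5  10010010010011110001→1 (1)
  6  00100100100111100011→0 (0)
  7  01001001001111000110→0 (1)
  8  10010010011110001101→1 (0)
  9  00100100111100011010→0 (0)
 10  01001001111000110100→0 (1)
 11  10010011110001101001→1 (1)
 12  00100111100011010011→0 (0)
 13  01001111000110100110→0 (1)
 14  10011110001101001101→1 (0)
 15  00111100011010011010→0 (0)
 16  01111000110100110100→0 (1)
 17  11110001101001101001→1 (1)
 18  11100011010011010011→1 (1)
 19  11000110100110100111→1 (0)
 20  10001101001101001110→1 (0)
 21  00011010011010011100→0 (1)
 22  00110100110100111001→0 (0)
 23  01101001101001110010→0 (0)
 24  11010011010011100100→1 (0)
 25  10100110100111001000→1 (1)
 26  01001101001110010001→0 (0)
 27  10011010011100100010→1 (1)
 28  00110100111001000101→0 (1)
 29  01101001110010001011→0 (0)
 30  11010011100100010110→1 (0)
 31  10100111001000101100→1 (0)
 32  01001110010001011000→0 (0)
 33  10011100100010110000→1 (1)
 34  00111001000101100001→0 (0)
 35  01110010001011000010→0 (0)
 36  11100100010110000100→1 (0)
 37  11001000101100001000→1 (1)
 38  10010001011000010001→1 (1)
 39  00100010110000100011→0 (0)
 40  01000101100001000110→0 (1)
 41  10001011000010001101→1 (0)
 42  00010110000100011010→0 (0)
 43  00101100001000110100→0 (1)
 44  01011000010001101001→0 (0)
 45  10110000100011010010→1 (1)
 46  01100001000110100101→0 (1)
 47  11000010001101001011→1 (1)
 48  10000100011010010111→1 (0)
 49  00001000110100101110→0 (1)
 50  00010001101001011101→0 (1)
 51  00100011010010111011→0 (0)
 52  01000110100101110110→0 (1)
 53  10001101001011101101→1 (0)
 54  00011010010111011010→0 (0)
 55  00110100101110110100→0 (1)
 56  01101001011101101001→0 (0)
 57  11010010111011010010→1 (1)
 58  10100101110110100101→1 (0)
 59  01001011101101001010→0 (0)
 60  10010111011010010100→1 (0)
 61  00101110110100101000→0 (0)
 62  01011101101001010000→0 (0)
 63  10111011010010100000→1 (1)
 64  01110110100101000001→0 (0)
 65  11101101001010000010→1 (1)
 66  11011010010100000101→1 (0)
 67  10110100101000001010→1 (1)
 68  01101001010000010101→0 (1)
 69  11010010100000101011→1 (1)
 70  10100101000001010111→1 (0)
 71  01001010000010101110→0 (1)
 72  10010100000101011101→1 (0)
 73  00101000001010111010→0 (0)
 74  01010000010101110100→0 (1)
 75  10100000101011101001→1 (1)
 76  01000001010111010011→0 (0)
 77  10000010101110100110→1 (0)
 78  00000101011101001100→0 (1)
 79  00001010111010011001→0 (0)
 80  00010101110100110010→0 (0)
 81  00101011101001100100→0 (1)
 82  01010111010011001001→0 (0)
 83  10101110100110010010→1 (1)
 84  01011101001100100101→0 (1)
 85  10111010011001001011→1 (1)
 86  01110100110010010111→0 (1)
 87  11101001100100101111→1 (0)
 88  11010011001001011110→1 (0)
 89  10100110010010111100→1 (0)
 90  01001100100101111000→0 (0)
 91  10011001001011110000→1 (1)
 92  00110010010111100001→0 (0)
 93  01100100101111000010→0 (0)
 94  11001001011110000100→1 (0)
 95  10010010111100001000→1 (1)
 96  00100101111000010001→0 (0)
 97  01001011110000100010→0 (0)
 98  10010111100001000100→1 (0)
 99  00101111000010001000→0 (0)
100  01011110000100010000→0 (0)
101  10111100001000100000→1 (1)
102  01111000010001000001→0 (0)
103  11110000100010000010→1 (1)
104  11100001000100000101→1 (0)
105  11000010001000001010→1 (1)
106  10000100010000010101→1 (0)
107  00001000100000101010→0 (0)
108  00010001000001010100→0 (1)
109  00100010000010101001→0 (0)
110  01000100000101010010→0 (0)
111  10001000001010100100→1 (0)
112  00010000010101001000→0 (0)
113  00100000101010010000→0 (0)
114  01000001010100100000→0 (0)
115  10000010101001000000→1 (1)
116  00000101010010000001→0 (0)
117  00001010100100000010→0 (0)
118  00010101001000000100→0 (1)
119  00101010010000001001→0 (0)
120  01010100100000010010→0 (0)
121  10101001000000100100→1 (0)
122  01010010000001001000→0 (0)
123  10100100000010010000→1 (1)
124  01001000000100100001→0 (0)
125  10010000001001000010→1 (1)

011111001001001001111000110100110100111001000101100001000110100101110110100101000001010111010011001001011110000100010000010101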